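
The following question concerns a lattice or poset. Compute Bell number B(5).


B(n) = number of set partitions of an n-element set.
B(n) satisfies the recurrence: B(n+1) = sum_k C(n,k)*B(k).
B(5) = 52


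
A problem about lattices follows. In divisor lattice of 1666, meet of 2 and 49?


In a divisor lattice, meet = gcd (greatest common divisor).
By Euclidean algorithm or factoring: gcd(2,49) = 1


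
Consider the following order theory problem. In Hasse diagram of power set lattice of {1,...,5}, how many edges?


A cover relation a -< b holds when a < b with no c strictly between.
Cover relations:
  {} -< {1}
  {} -< {2}
  {} -< {3}
  {} -< {4}
  {} -< {5}
  {1} -< {1,2}
  {1} -< {1,3}
  {1} -< {1,4}
  ...72 more
Total: 80


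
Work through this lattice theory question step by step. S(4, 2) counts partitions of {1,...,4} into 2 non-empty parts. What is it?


S(n,k) = k*S(n-1,k) + S(n-1,k-1).
S(3,2) = 3, S(3,1) = 1
S(4,2) = 2*3 + 1 = 6 + 1
S(4,2) = 7


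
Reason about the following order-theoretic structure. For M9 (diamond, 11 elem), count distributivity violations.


Distributive law: a ^ (b v c) = (a ^ b) v (a ^ c).
Check all 11^3 = 1331 ordered triples (a,b,c).
  e.g. a=a1, b=a2, c=a3: lhs=a1 != rhs=0
  e.g. a=a1, b=a2, c=a4: lhs=a1 != rhs=0
Total violating triples: 504


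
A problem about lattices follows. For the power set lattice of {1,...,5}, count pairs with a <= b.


The order relation is {(a,b) : a <= b}, reflexive so it includes (a,a).
Examples: ({},{}), ({},{1,2}), ({},{1,2,3}), ({},{1,2,3,4}), ({},{1,2,3,4,5}), ...
Total ordered pairs: 243


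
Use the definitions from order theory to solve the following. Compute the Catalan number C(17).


C(n) = C(2n, n) / (n+1).
C(34, 17) = 2333606220
C(17) = 2333606220 / 18 = 129644790


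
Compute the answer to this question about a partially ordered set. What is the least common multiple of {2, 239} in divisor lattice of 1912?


In a divisor lattice, join = lcm (least common multiple).
Compute lcm iteratively: start with first element, then lcm(current, next).
Elements: [2, 239]
lcm(2,239) = 478
Final lcm = 478


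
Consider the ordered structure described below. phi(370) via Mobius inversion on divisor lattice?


phi(n) = n * prod_{p|n} (1 - 1/p).
Prime divisors of 370: [2, 5, 37]
phi(370) = 370 * (1 - 1/2) * (1 - 1/5) * (1 - 1/37)
phi(370) = 144


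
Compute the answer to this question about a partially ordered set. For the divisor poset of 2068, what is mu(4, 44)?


In a divisor lattice, mu(a,b) = mu(b/a) where mu is the classical Mobius function.
b/a = 44/4 = 11
Prime factorization of 11: primes [11]
11 is squarefree with 1 prime factor(s), so mu(11) = (-1)^1 = -1


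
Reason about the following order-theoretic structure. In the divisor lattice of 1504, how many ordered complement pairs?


Complement pair (a,b): a meet b = bottom, a join b = top.
Here: gcd(a,b)=1 and lcm(a,b)=1504, i.e. a*b=1504 with a,b coprime.
Pairs found: (1,1504), (32,47), (47,32), (1504,1)
Total ordered pairs: 4


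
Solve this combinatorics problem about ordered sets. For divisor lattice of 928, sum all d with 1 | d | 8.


Interval [1,8] in divisors of 928: [1, 2, 4, 8]
Sum = 15


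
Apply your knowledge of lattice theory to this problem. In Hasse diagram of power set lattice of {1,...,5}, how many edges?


A cover relation a -< b holds when a < b with no c strictly between.
Cover relations:
  {} -< {1}
  {} -< {2}
  {} -< {3}
  {} -< {4}
  {} -< {5}
  {1} -< {1,2}
  {1} -< {1,3}
  {1} -< {1,4}
  ...72 more
Total: 80


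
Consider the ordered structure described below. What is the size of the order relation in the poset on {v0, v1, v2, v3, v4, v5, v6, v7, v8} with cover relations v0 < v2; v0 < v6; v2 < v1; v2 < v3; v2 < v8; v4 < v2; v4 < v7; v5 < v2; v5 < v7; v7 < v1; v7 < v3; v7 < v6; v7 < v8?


The order relation is {(a,b) : a <= b}, reflexive so it includes (a,a).
Examples: (v0,v0), (v0,v1), (v0,v2), (v0,v3), (v0,v6), ...
Total ordered pairs: 33


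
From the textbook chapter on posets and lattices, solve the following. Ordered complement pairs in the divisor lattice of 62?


Complement pair (a,b): a meet b = bottom, a join b = top.
Here: gcd(a,b)=1 and lcm(a,b)=62, i.e. a*b=62 with a,b coprime.
Pairs found: (1,62), (2,31), (31,2), (62,1)
Total ordered pairs: 4


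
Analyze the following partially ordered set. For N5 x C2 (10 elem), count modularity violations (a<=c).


Modular law: if a <= c then a v (b ^ c) = (a v b) ^ c.
Check all triples (a,b,c) with a <= c among 10 elements.
  e.g. a=(a,0), b=(c,0), c=(b,0): lhs=(a,0) != rhs=(b,0)
  e.g. a=(a,0), b=(c,1), c=(b,0): lhs=(a,0) != rhs=(b,0)
Total violating triples: 6


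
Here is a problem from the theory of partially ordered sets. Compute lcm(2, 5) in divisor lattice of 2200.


In a divisor lattice, join = lcm (least common multiple).
gcd(2,5) = 1
lcm(2,5) = 2*5/gcd = 10/1 = 10


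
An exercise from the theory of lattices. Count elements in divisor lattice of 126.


Divisors of 126: [1, 2, 3, 6, 7, 9, 14, 18, 21, 42, 63, 126]
Count: 12


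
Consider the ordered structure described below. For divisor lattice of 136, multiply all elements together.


Divisors of 136: [1, 2, 4, 8, 17, 34, 68, 136]
Product = n^(d(n)/2) = 136^(8/2)
Product = 342102016


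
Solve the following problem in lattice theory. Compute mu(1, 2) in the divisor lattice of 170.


In a divisor lattice, mu(a,b) = mu(b/a) where mu is the classical Mobius function.
b/a = 2/1 = 2
Prime factorization of 2: primes [2]
2 is squarefree with 1 prime factor(s), so mu(2) = (-1)^1 = -1


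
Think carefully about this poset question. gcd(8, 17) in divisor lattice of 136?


Meet=gcd.
gcd(8,17)=1


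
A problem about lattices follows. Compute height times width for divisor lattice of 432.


Height = length of longest chain minus 1; width = size of largest antichain.
A maximum chain: 1 | 3 | 9 | 27 | 54 | 108 | 216 | 432  (height 7).
A maximum antichain: {8, 12, 18, 27}  (width 4).
Product = 7 * 4 = 28


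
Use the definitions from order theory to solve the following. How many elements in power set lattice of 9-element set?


Power set = 2^n.
2^9 = 512


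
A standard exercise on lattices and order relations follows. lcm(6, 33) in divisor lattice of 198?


Join=lcm.
gcd(6,33)=3
lcm=66


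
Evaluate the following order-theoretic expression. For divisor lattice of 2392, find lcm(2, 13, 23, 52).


In a divisor lattice, join = lcm (least common multiple).
Compute lcm iteratively: start with first element, then lcm(current, next).
Elements: [2, 13, 23, 52]
lcm(2,13) = 26
lcm(26,23) = 598
lcm(598,52) = 1196
Final lcm = 1196


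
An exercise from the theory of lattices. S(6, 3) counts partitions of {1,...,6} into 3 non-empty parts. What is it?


S(n,k) = k*S(n-1,k) + S(n-1,k-1).
S(5,3) = 25, S(5,2) = 15
S(6,3) = 3*25 + 15 = 75 + 15
S(6,3) = 90


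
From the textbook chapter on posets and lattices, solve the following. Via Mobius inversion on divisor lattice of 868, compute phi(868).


phi(n) = n * prod_{p|n} (1 - 1/p).
Prime divisors of 868: [2, 7, 31]
phi(868) = 868 * (1 - 1/2) * (1 - 1/7) * (1 - 1/31)
phi(868) = 360


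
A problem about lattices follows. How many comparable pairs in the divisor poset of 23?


A comparable pair {a,b} has a < b or b < a in the order.
Count unordered pairs where one element is strictly below the other.
Examples: {1,23}
Total comparable pairs: 1


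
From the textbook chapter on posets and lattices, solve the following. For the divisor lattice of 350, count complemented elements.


An element a is complemented if some b has a meet b = bottom, a join b = top.
a is complemented iff gcd(a, n/a)=1, i.e. a is a unitary divisor of 350.
Complemented elements: 1, 2, 7, 14, 25, 50, ... (2 more)
Count: 8


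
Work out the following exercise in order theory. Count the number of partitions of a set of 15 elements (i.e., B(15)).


B(n) = number of set partitions of an n-element set.
B(n) satisfies the recurrence: B(n+1) = sum_k C(n,k)*B(k).
B(15) = 1382958545


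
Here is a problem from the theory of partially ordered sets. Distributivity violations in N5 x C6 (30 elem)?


Distributive law: a ^ (b v c) = (a ^ b) v (a ^ c).
Check all 30^3 = 27000 ordered triples (a,b,c).
  e.g. a=(b,0), b=(a,0), c=(c,0): lhs=(b,0) != rhs=(a,0)
  e.g. a=(b,0), b=(a,0), c=(c,1): lhs=(b,0) != rhs=(a,0)
Total violating triples: 432


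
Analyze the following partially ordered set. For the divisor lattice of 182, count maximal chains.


A maximal chain goes from the minimum element to a maximal element via cover relations.
Counting all min-to-max paths in the cover graph.
Total maximal chains: 6


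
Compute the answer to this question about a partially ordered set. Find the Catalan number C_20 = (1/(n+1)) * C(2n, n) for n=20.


C(n) = C(2n, n) / (n+1).
C(40, 20) = 137846528820
C(20) = 137846528820 / 21 = 6564120420


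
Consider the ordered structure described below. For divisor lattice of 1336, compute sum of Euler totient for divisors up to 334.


Divisors of 1336 up to 334: [1, 2, 4, 8, 167, 334]
phi values: [1, 1, 2, 4, 166, 166]
Sum = 340


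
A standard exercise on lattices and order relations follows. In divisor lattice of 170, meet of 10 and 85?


In a divisor lattice, meet = gcd (greatest common divisor).
By Euclidean algorithm or factoring: gcd(10,85) = 5


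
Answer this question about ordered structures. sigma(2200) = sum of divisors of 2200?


sigma(n) = sum of divisors.
Divisors of 2200: [1, 2, 4, 5, 8, 10, 11, 20, 22, 25, 40, 44, 50, 55, 88, 100, 110, 200, 220, 275, 440, 550, 1100, 2200]
Sum = 5580


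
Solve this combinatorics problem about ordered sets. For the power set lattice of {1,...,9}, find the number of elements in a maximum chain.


A chain is a totally ordered subset; we count the number of elements in a maximum chain.
Compute, for each element x, the size of the longest chain ending at x:
  {}: 1
  {1}: 2
  {2}: 2
  {3}: 2
  {4}: 2
  {5}: 2
  ...
A maximum chain: {} < {1} < {1,2} < {1,2,3} < {1,2,3,4} < {1,2,3,4,5} < {1,2,3,4,5,6} < {1,2,3,4,5,6,7} < {1,2,3,4,5,6,7,8} < {1,2,3,4,5,6,7,8,9}
Number of elements in the longest chain: 10


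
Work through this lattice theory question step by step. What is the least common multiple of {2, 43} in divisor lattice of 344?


In a divisor lattice, join = lcm (least common multiple).
Compute lcm iteratively: start with first element, then lcm(current, next).
Elements: [2, 43]
lcm(2,43) = 86
Final lcm = 86


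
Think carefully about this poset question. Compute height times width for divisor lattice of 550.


Height = length of longest chain minus 1; width = size of largest antichain.
A maximum chain: 1 | 11 | 55 | 275 | 550  (height 4).
A maximum antichain: {10, 22, 25, 55}  (width 4).
Product = 4 * 4 = 16


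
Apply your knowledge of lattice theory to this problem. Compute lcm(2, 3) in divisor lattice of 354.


In a divisor lattice, join = lcm (least common multiple).
gcd(2,3) = 1
lcm(2,3) = 2*3/gcd = 6/1 = 6


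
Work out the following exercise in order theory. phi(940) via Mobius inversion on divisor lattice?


phi(n) = n * prod_{p|n} (1 - 1/p).
Prime divisors of 940: [2, 5, 47]
phi(940) = 940 * (1 - 1/2) * (1 - 1/5) * (1 - 1/47)
phi(940) = 368


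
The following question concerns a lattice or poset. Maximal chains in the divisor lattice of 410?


A maximal chain goes from the minimum element to a maximal element via cover relations.
Counting all min-to-max paths in the cover graph.
Total maximal chains: 6


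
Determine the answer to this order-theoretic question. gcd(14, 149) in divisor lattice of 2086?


Meet=gcd.
gcd(14,149)=1


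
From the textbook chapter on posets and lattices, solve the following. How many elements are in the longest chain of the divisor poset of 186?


A chain is a totally ordered subset; we count the number of elements in a maximum chain.
Compute, for each element x, the size of the longest chain ending at x:
  1: 1
  2: 2
  3: 2
  31: 2
  6: 3
  62: 3
  ...
A maximum chain: 1 < 2 < 6 < 186
Number of elements in the longest chain: 4


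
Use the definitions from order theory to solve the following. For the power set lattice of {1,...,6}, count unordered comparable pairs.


A comparable pair {a,b} has a < b or b < a in the order.
Count unordered pairs where one element is strictly below the other.
Examples: {{},{1}}, {{},{2}}, {{},{3}}, {{},{4}}, ...
Total comparable pairs: 665


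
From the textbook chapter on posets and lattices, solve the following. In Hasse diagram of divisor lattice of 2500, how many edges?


A cover relation a -< b holds when a < b with no c strictly between.
Cover relations:
  1 -< 2
  1 -< 5
  2 -< 4
  2 -< 10
  4 -< 20
  5 -< 10
  5 -< 25
  10 -< 20
  ...14 more
Total: 22


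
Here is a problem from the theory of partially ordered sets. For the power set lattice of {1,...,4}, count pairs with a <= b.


The order relation is {(a,b) : a <= b}, reflexive so it includes (a,a).
Examples: ({},{}), ({},{1,2}), ({},{1,2,3}), ({},{1,2,3,4}), ({},{1,2,4}), ...
Total ordered pairs: 81


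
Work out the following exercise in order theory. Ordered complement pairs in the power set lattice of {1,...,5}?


Complement pair (a,b): a meet b = bottom, a join b = top.
Here: A intersect B = {} and A union B = {1,...,5}.
Pairs found: ({},{1,2,3,4,5}), ({1},{2,3,4,5}), ({2},{1,3,4,5}), ({3},{1,2,4,5}), ... (28 more)
Total ordered pairs: 32


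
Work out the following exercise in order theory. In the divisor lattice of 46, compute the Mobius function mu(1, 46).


In a divisor lattice, mu(a,b) = mu(b/a) where mu is the classical Mobius function.
b/a = 46/1 = 46
Prime factorization of 46: primes [2, 23]
46 is squarefree with 2 prime factor(s), so mu(46) = (-1)^2 = 1


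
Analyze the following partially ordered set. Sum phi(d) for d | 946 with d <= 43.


Divisors of 946 up to 43: [1, 2, 11, 22, 43]
phi values: [1, 1, 10, 10, 42]
Sum = 64


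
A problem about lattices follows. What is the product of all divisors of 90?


Divisors of 90: [1, 2, 3, 5, 6, 9, 10, 15, 18, 30, 45, 90]
Product = n^(d(n)/2) = 90^(12/2)
Product = 531441000000


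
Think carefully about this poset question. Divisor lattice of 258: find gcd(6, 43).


In a divisor lattice, meet = gcd (greatest common divisor).
By Euclidean algorithm or factoring: gcd(6,43) = 1


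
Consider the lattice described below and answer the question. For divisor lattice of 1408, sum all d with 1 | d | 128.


Interval [1,128] in divisors of 1408: [1, 2, 4, 8, 16, 32, 64, 128]
Sum = 255


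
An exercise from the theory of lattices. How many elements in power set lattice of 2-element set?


Power set = 2^n.
2^2 = 4


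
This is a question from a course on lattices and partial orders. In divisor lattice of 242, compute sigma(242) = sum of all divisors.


sigma(n) = sum of divisors.
Divisors of 242: [1, 2, 11, 22, 121, 242]
Sum = 399


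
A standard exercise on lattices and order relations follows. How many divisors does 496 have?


Divisors of 496: [1, 2, 4, 8, 16, 31, 62, 124, 248, 496]
Count: 10


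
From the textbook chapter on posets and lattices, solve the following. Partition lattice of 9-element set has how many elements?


B(n) = number of set partitions of an n-element set.
B(n) satisfies the recurrence: B(n+1) = sum_k C(n,k)*B(k).
B(9) = 21147


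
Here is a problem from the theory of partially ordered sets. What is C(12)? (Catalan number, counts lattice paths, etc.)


C(n) = C(2n, n) / (n+1).
C(24, 12) = 2704156
C(12) = 2704156 / 13 = 208012


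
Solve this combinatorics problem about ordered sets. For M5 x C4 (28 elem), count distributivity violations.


Distributive law: a ^ (b v c) = (a ^ b) v (a ^ c).
Check all 28^3 = 21952 ordered triples (a,b,c).
  e.g. a=(a1,0), b=(a2,0), c=(a3,0): lhs=(a1,0) != rhs=(0,0)
  e.g. a=(a1,0), b=(a2,0), c=(a3,1): lhs=(a1,0) != rhs=(0,0)
Total violating triples: 3840


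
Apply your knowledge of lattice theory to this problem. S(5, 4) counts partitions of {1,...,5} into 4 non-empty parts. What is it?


S(n,k) = k*S(n-1,k) + S(n-1,k-1).
S(4,4) = 1, S(4,3) = 6
S(5,4) = 4*1 + 6 = 4 + 6
S(5,4) = 10


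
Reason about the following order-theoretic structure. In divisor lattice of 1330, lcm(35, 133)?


Join=lcm.
gcd(35,133)=7
lcm=665


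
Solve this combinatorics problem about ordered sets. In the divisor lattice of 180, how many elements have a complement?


An element a is complemented if some b has a meet b = bottom, a join b = top.
a is complemented iff gcd(a, n/a)=1, i.e. a is a unitary divisor of 180.
Complemented elements: 1, 4, 5, 9, 20, 36, ... (2 more)
Count: 8


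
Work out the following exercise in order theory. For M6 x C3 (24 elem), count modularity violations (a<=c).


Modular law: if a <= c then a v (b ^ c) = (a v b) ^ c.
Check all triples (a,b,c) with a <= c among 24 elements.
This lattice is modular (diamonds M_m and their chain-products are modular).
Total violating triples: 0


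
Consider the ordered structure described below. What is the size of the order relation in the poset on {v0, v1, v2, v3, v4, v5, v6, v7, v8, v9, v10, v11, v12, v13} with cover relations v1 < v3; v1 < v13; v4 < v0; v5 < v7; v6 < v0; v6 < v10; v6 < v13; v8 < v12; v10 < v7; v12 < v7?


The order relation is {(a,b) : a <= b}, reflexive so it includes (a,a).
Examples: (v0,v0), (v1,v1), (v1,v13), (v1,v3), (v10,v10), ...
Total ordered pairs: 26


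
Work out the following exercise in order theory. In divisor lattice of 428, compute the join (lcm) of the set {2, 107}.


In a divisor lattice, join = lcm (least common multiple).
Compute lcm iteratively: start with first element, then lcm(current, next).
Elements: [2, 107]
lcm(2,107) = 214
Final lcm = 214


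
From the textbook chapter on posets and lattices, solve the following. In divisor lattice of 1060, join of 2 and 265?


In a divisor lattice, join = lcm (least common multiple).
gcd(2,265) = 1
lcm(2,265) = 2*265/gcd = 530/1 = 530


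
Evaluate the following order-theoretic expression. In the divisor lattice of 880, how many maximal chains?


A maximal chain goes from the minimum element to a maximal element via cover relations.
Counting all min-to-max paths in the cover graph.
Total maximal chains: 30


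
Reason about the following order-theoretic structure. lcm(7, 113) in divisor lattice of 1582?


Join=lcm.
gcd(7,113)=1
lcm=791


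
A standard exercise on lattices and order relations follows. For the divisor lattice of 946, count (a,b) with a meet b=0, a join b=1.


Complement pair (a,b): a meet b = bottom, a join b = top.
Here: gcd(a,b)=1 and lcm(a,b)=946, i.e. a*b=946 with a,b coprime.
Pairs found: (1,946), (2,473), (11,86), (22,43), ... (4 more)
Total ordered pairs: 8


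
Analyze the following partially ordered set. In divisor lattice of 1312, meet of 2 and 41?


In a divisor lattice, meet = gcd (greatest common divisor).
By Euclidean algorithm or factoring: gcd(2,41) = 1


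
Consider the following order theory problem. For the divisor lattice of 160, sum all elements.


sigma(n) = sum of divisors.
Divisors of 160: [1, 2, 4, 5, 8, 10, 16, 20, 32, 40, 80, 160]
Sum = 378


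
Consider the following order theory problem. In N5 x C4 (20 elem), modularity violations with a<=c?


Modular law: if a <= c then a v (b ^ c) = (a v b) ^ c.
Check all triples (a,b,c) with a <= c among 20 elements.
  e.g. a=(a,0), b=(c,0), c=(b,0): lhs=(a,0) != rhs=(b,0)
  e.g. a=(a,0), b=(c,1), c=(b,0): lhs=(a,0) != rhs=(b,0)
Total violating triples: 40


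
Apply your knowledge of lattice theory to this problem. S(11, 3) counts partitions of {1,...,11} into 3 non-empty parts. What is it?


S(n,k) = k*S(n-1,k) + S(n-1,k-1).
S(10,3) = 9330, S(10,2) = 511
S(11,3) = 3*9330 + 511 = 27990 + 511
S(11,3) = 28501


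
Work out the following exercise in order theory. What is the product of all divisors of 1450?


Divisors of 1450: [1, 2, 5, 10, 25, 29, 50, 58, 145, 290, 725, 1450]
Product = n^(d(n)/2) = 1450^(12/2)
Product = 9294114390625000000


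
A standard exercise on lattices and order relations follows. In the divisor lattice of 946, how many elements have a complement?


An element a is complemented if some b has a meet b = bottom, a join b = top.
a is complemented iff gcd(a, n/a)=1, i.e. a is a unitary divisor of 946.
Complemented elements: 1, 2, 11, 22, 43, 86, ... (2 more)
Count: 8


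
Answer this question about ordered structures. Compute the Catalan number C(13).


C(n) = C(2n, n) / (n+1).
C(26, 13) = 10400600
C(13) = 10400600 / 14 = 742900


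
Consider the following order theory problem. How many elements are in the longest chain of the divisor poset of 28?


A chain is a totally ordered subset; we count the number of elements in a maximum chain.
Compute, for each element x, the size of the longest chain ending at x:
  1: 1
  2: 2
  7: 2
  4: 3
  14: 3
  28: 4
A maximum chain: 1 < 2 < 4 < 28
Number of elements in the longest chain: 4


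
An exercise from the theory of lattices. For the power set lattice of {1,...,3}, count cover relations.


A cover relation a -< b holds when a < b with no c strictly between.
Cover relations:
  {} -< {1}
  {} -< {2}
  {} -< {3}
  {1} -< {1,2}
  {1} -< {1,3}
  {2} -< {1,2}
  {2} -< {2,3}
  {3} -< {1,3}
  ...4 more
Total: 12


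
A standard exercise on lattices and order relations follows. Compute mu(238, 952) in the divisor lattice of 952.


In a divisor lattice, mu(a,b) = mu(b/a) where mu is the classical Mobius function.
b/a = 952/238 = 4
Prime factorization of 4: primes [2]
4 is not squarefree, so mu(4) = 0


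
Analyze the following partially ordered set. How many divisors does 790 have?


Divisors of 790: [1, 2, 5, 10, 79, 158, 395, 790]
Count: 8


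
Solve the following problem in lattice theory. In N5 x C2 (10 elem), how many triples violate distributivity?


Distributive law: a ^ (b v c) = (a ^ b) v (a ^ c).
Check all 10^3 = 1000 ordered triples (a,b,c).
  e.g. a=(b,0), b=(a,0), c=(c,0): lhs=(b,0) != rhs=(a,0)
  e.g. a=(b,0), b=(a,0), c=(c,1): lhs=(b,0) != rhs=(a,0)
Total violating triples: 16


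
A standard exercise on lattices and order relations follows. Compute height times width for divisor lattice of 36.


Height = length of longest chain minus 1; width = size of largest antichain.
A maximum chain: 1 | 3 | 9 | 18 | 36  (height 4).
A maximum antichain: {4, 6, 9}  (width 3).
Product = 4 * 3 = 12


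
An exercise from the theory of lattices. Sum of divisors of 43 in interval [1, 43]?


Interval [1,43] in divisors of 43: [1, 43]
Sum = 44


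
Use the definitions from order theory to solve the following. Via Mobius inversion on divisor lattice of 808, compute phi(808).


phi(n) = n * prod_{p|n} (1 - 1/p).
Prime divisors of 808: [2, 101]
phi(808) = 808 * (1 - 1/2) * (1 - 1/101)
phi(808) = 400


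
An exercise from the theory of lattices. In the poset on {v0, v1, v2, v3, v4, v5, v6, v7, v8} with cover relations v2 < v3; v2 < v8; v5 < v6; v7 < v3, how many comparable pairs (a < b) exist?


A comparable pair {a,b} has a < b or b < a in the order.
Count unordered pairs where one element is strictly below the other.
Examples: {v2,v3}, {v2,v8}, {v3,v7}, {v5,v6}
Total comparable pairs: 4


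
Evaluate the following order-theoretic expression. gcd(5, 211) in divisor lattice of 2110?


Meet=gcd.
gcd(5,211)=1


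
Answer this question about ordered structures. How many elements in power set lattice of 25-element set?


Power set = 2^n.
2^25 = 33554432


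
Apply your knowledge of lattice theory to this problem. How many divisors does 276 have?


Divisors of 276: [1, 2, 3, 4, 6, 12, 23, 46, 69, 92, 138, 276]
Count: 12


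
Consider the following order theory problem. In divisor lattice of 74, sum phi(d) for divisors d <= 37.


Divisors of 74 up to 37: [1, 2, 37]
phi values: [1, 1, 36]
Sum = 38


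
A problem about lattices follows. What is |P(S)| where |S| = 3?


Power set = 2^n.
2^3 = 8


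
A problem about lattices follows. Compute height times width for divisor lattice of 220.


Height = length of longest chain minus 1; width = size of largest antichain.
A maximum chain: 1 | 11 | 55 | 110 | 220  (height 4).
A maximum antichain: {4, 10, 22, 55}  (width 4).
Product = 4 * 4 = 16


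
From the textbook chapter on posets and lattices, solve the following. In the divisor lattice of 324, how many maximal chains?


A maximal chain goes from the minimum element to a maximal element via cover relations.
Counting all min-to-max paths in the cover graph.
Total maximal chains: 15


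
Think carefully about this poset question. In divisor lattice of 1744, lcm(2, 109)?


Join=lcm.
gcd(2,109)=1
lcm=218


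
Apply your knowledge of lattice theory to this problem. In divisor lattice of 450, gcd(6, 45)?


Meet=gcd.
gcd(6,45)=3


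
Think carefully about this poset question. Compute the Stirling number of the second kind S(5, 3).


S(n,k) = k*S(n-1,k) + S(n-1,k-1).
S(4,3) = 6, S(4,2) = 7
S(5,3) = 3*6 + 7 = 18 + 7
S(5,3) = 25


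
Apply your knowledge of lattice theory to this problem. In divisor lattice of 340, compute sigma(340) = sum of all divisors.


sigma(n) = sum of divisors.
Divisors of 340: [1, 2, 4, 5, 10, 17, 20, 34, 68, 85, 170, 340]
Sum = 756


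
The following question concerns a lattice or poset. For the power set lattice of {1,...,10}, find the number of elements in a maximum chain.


A chain is a totally ordered subset; we count the number of elements in a maximum chain.
Compute, for each element x, the size of the longest chain ending at x:
  {}: 1
  {1}: 2
  {2}: 2
  {3}: 2
  {4}: 2
  {5}: 2
  ...
A maximum chain: {} < {1} < {1,2} < {1,2,3} < {1,2,3,4} < {1,2,3,4,5} < {1,2,3,4,5,6} < {1,2,3,4,5,6,7} < {1,2,3,4,5,6,7,8} < {1,2,3,4,5,6,7,8,9} < {1,2,3,4,5,6,7,8,9,10}
Number of elements in the longest chain: 11


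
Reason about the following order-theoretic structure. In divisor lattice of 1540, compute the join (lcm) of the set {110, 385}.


In a divisor lattice, join = lcm (least common multiple).
Compute lcm iteratively: start with first element, then lcm(current, next).
Elements: [110, 385]
lcm(110,385) = 770
Final lcm = 770


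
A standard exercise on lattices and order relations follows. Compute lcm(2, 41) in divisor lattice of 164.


In a divisor lattice, join = lcm (least common multiple).
gcd(2,41) = 1
lcm(2,41) = 2*41/gcd = 82/1 = 82


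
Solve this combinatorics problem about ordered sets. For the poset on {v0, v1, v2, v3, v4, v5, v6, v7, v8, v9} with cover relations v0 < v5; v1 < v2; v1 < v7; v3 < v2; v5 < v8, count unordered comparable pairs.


A comparable pair {a,b} has a < b or b < a in the order.
Count unordered pairs where one element is strictly below the other.
Examples: {v0,v5}, {v0,v8}, {v1,v2}, {v1,v7}, ...
Total comparable pairs: 6


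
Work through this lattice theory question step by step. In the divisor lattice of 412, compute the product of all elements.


Divisors of 412: [1, 2, 4, 103, 206, 412]
Product = n^(d(n)/2) = 412^(6/2)
Product = 69934528


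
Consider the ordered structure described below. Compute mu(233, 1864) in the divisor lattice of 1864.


In a divisor lattice, mu(a,b) = mu(b/a) where mu is the classical Mobius function.
b/a = 1864/233 = 8
Prime factorization of 8: primes [2]
8 is not squarefree, so mu(8) = 0


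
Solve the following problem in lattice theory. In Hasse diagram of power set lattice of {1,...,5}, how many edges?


A cover relation a -< b holds when a < b with no c strictly between.
Cover relations:
  {} -< {1}
  {} -< {2}
  {} -< {3}
  {} -< {4}
  {} -< {5}
  {1} -< {1,2}
  {1} -< {1,3}
  {1} -< {1,4}
  ...72 more
Total: 80


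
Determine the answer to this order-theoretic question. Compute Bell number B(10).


B(n) = number of set partitions of an n-element set.
B(n) satisfies the recurrence: B(n+1) = sum_k C(n,k)*B(k).
B(10) = 115975


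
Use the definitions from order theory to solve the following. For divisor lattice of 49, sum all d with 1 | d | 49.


Interval [1,49] in divisors of 49: [1, 7, 49]
Sum = 57


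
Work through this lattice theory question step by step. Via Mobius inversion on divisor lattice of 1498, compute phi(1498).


phi(n) = n * prod_{p|n} (1 - 1/p).
Prime divisors of 1498: [2, 7, 107]
phi(1498) = 1498 * (1 - 1/2) * (1 - 1/7) * (1 - 1/107)
phi(1498) = 636


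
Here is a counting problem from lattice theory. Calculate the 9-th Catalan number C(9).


C(n) = C(2n, n) / (n+1).
C(18, 9) = 48620
C(9) = 48620 / 10 = 4862


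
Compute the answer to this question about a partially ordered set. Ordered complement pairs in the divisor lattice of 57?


Complement pair (a,b): a meet b = bottom, a join b = top.
Here: gcd(a,b)=1 and lcm(a,b)=57, i.e. a*b=57 with a,b coprime.
Pairs found: (1,57), (3,19), (19,3), (57,1)
Total ordered pairs: 4


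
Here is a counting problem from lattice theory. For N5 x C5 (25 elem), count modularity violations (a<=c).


Modular law: if a <= c then a v (b ^ c) = (a v b) ^ c.
Check all triples (a,b,c) with a <= c among 25 elements.
  e.g. a=(a,0), b=(c,0), c=(b,0): lhs=(a,0) != rhs=(b,0)
  e.g. a=(a,0), b=(c,1), c=(b,0): lhs=(a,0) != rhs=(b,0)
Total violating triples: 75


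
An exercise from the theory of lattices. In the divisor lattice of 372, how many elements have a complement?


An element a is complemented if some b has a meet b = bottom, a join b = top.
a is complemented iff gcd(a, n/a)=1, i.e. a is a unitary divisor of 372.
Complemented elements: 1, 3, 4, 12, 31, 93, ... (2 more)
Count: 8


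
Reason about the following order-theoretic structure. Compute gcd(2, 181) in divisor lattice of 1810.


In a divisor lattice, meet = gcd (greatest common divisor).
By Euclidean algorithm or factoring: gcd(2,181) = 1


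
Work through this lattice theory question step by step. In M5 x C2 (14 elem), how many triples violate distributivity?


Distributive law: a ^ (b v c) = (a ^ b) v (a ^ c).
Check all 14^3 = 2744 ordered triples (a,b,c).
  e.g. a=(a1,0), b=(a2,0), c=(a3,0): lhs=(a1,0) != rhs=(0,0)
  e.g. a=(a1,0), b=(a2,0), c=(a3,1): lhs=(a1,0) != rhs=(0,0)
Total violating triples: 480


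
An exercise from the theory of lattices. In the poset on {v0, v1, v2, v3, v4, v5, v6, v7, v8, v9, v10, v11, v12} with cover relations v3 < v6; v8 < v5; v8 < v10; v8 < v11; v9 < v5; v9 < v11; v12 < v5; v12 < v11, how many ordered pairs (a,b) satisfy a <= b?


The order relation is {(a,b) : a <= b}, reflexive so it includes (a,a).
Examples: (v0,v0), (v1,v1), (v10,v10), (v11,v11), (v12,v11), ...
Total ordered pairs: 21


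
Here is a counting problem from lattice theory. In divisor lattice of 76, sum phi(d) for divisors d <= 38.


Divisors of 76 up to 38: [1, 2, 4, 19, 38]
phi values: [1, 1, 2, 18, 18]
Sum = 40


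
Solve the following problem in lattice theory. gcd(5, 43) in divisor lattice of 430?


Meet=gcd.
gcd(5,43)=1


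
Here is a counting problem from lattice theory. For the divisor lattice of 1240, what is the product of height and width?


Height = length of longest chain minus 1; width = size of largest antichain.
A maximum chain: 1 | 31 | 155 | 310 | 620 | 1240  (height 5).
A maximum antichain: {4, 10, 62, 155}  (width 4).
Product = 5 * 4 = 20


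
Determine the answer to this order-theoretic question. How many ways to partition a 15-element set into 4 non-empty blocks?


S(n,k) = k*S(n-1,k) + S(n-1,k-1).
S(14,4) = 10391745, S(14,3) = 788970
S(15,4) = 4*10391745 + 788970 = 41566980 + 788970
S(15,4) = 42355950


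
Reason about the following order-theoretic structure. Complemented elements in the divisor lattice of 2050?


An element a is complemented if some b has a meet b = bottom, a join b = top.
a is complemented iff gcd(a, n/a)=1, i.e. a is a unitary divisor of 2050.
Complemented elements: 1, 2, 25, 41, 50, 82, ... (2 more)
Count: 8


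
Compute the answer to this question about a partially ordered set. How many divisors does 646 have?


Divisors of 646: [1, 2, 17, 19, 34, 38, 323, 646]
Count: 8


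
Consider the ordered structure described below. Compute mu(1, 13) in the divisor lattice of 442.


In a divisor lattice, mu(a,b) = mu(b/a) where mu is the classical Mobius function.
b/a = 13/1 = 13
Prime factorization of 13: primes [13]
13 is squarefree with 1 prime factor(s), so mu(13) = (-1)^1 = -1


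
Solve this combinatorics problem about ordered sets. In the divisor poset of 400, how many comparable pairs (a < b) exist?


A comparable pair {a,b} has a < b or b < a in the order.
Count unordered pairs where one element is strictly below the other.
Examples: {1,2}, {1,4}, {1,5}, {1,8}, ...
Total comparable pairs: 75


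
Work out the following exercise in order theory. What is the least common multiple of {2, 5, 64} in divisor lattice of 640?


In a divisor lattice, join = lcm (least common multiple).
Compute lcm iteratively: start with first element, then lcm(current, next).
Elements: [2, 5, 64]
lcm(2,5) = 10
lcm(10,64) = 320
Final lcm = 320


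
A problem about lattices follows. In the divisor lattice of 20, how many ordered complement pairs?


Complement pair (a,b): a meet b = bottom, a join b = top.
Here: gcd(a,b)=1 and lcm(a,b)=20, i.e. a*b=20 with a,b coprime.
Pairs found: (1,20), (4,5), (5,4), (20,1)
Total ordered pairs: 4


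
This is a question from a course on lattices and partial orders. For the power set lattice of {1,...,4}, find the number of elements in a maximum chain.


A chain is a totally ordered subset; we count the number of elements in a maximum chain.
Compute, for each element x, the size of the longest chain ending at x:
  {}: 1
  {1}: 2
  {2}: 2
  {3}: 2
  {4}: 2
  {1,2}: 3
  ...
A maximum chain: {} < {1} < {1,2} < {1,2,3} < {1,2,3,4}
Number of elements in the longest chain: 5


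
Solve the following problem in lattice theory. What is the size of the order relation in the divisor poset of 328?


The order relation is {(a,b) : a <= b}, reflexive so it includes (a,a).
Examples: (1,1), (1,164), (1,2), (1,328), (1,4), ...
Total ordered pairs: 30


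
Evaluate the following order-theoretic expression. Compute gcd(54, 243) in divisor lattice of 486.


In a divisor lattice, meet = gcd (greatest common divisor).
By Euclidean algorithm or factoring: gcd(54,243) = 27


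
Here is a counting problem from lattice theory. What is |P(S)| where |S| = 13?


Power set = 2^n.
2^13 = 8192


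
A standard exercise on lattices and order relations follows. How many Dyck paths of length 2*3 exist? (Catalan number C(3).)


C(n) = C(2n, n) / (n+1).
C(6, 3) = 20
C(3) = 20 / 4 = 5


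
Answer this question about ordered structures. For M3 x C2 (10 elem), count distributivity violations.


Distributive law: a ^ (b v c) = (a ^ b) v (a ^ c).
Check all 10^3 = 1000 ordered triples (a,b,c).
  e.g. a=(a1,0), b=(a2,0), c=(a3,0): lhs=(a1,0) != rhs=(0,0)
  e.g. a=(a1,0), b=(a2,0), c=(a3,1): lhs=(a1,0) != rhs=(0,0)
Total violating triples: 48


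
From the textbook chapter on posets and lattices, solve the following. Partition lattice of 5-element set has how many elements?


B(n) = number of set partitions of an n-element set.
B(n) satisfies the recurrence: B(n+1) = sum_k C(n,k)*B(k).
B(5) = 52


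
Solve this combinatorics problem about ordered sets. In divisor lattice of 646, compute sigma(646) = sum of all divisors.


sigma(n) = sum of divisors.
Divisors of 646: [1, 2, 17, 19, 34, 38, 323, 646]
Sum = 1080


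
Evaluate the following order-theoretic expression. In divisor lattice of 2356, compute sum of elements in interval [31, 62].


Interval [31,62] in divisors of 2356: [31, 62]
Sum = 93


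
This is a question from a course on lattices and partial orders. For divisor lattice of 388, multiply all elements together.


Divisors of 388: [1, 2, 4, 97, 194, 388]
Product = n^(d(n)/2) = 388^(6/2)
Product = 58411072


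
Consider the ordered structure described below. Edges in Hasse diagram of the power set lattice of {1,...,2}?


A cover relation a -< b holds when a < b with no c strictly between.
Cover relations:
  {} -< {1}
  {} -< {2}
  {1} -< {1,2}
  {2} -< {1,2}
Total: 4


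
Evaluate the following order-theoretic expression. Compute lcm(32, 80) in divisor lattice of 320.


In a divisor lattice, join = lcm (least common multiple).
gcd(32,80) = 16
lcm(32,80) = 32*80/gcd = 2560/16 = 160


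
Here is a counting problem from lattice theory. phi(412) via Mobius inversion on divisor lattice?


phi(n) = n * prod_{p|n} (1 - 1/p).
Prime divisors of 412: [2, 103]
phi(412) = 412 * (1 - 1/2) * (1 - 1/103)
phi(412) = 204


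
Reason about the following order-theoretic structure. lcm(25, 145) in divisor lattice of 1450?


Join=lcm.
gcd(25,145)=5
lcm=725


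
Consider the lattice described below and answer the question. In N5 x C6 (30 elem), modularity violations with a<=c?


Modular law: if a <= c then a v (b ^ c) = (a v b) ^ c.
Check all triples (a,b,c) with a <= c among 30 elements.
  e.g. a=(a,0), b=(c,0), c=(b,0): lhs=(a,0) != rhs=(b,0)
  e.g. a=(a,0), b=(c,1), c=(b,0): lhs=(a,0) != rhs=(b,0)
Total violating triples: 126


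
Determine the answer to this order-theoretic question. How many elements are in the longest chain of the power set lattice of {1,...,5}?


A chain is a totally ordered subset; we count the number of elements in a maximum chain.
Compute, for each element x, the size of the longest chain ending at x:
  {}: 1
  {1}: 2
  {2}: 2
  {3}: 2
  {4}: 2
  {5}: 2
  ...
A maximum chain: {} < {1} < {1,2} < {1,2,3} < {1,2,3,4} < {1,2,3,4,5}
Number of elements in the longest chain: 6


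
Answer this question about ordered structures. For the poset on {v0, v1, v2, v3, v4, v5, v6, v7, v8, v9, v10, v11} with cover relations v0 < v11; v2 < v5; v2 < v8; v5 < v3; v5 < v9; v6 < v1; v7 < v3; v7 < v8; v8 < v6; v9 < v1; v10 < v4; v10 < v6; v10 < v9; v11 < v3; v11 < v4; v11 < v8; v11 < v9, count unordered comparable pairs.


A comparable pair {a,b} has a < b or b < a in the order.
Count unordered pairs where one element is strictly below the other.
Examples: {v0,v1}, {v0,v3}, {v0,v4}, {v0,v6}, ...
Total comparable pairs: 34


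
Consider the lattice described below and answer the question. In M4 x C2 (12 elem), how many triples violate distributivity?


Distributive law: a ^ (b v c) = (a ^ b) v (a ^ c).
Check all 12^3 = 1728 ordered triples (a,b,c).
  e.g. a=(a1,0), b=(a2,0), c=(a3,0): lhs=(a1,0) != rhs=(0,0)
  e.g. a=(a1,0), b=(a2,0), c=(a3,1): lhs=(a1,0) != rhs=(0,0)
Total violating triples: 192


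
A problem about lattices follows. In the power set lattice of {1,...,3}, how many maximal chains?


A maximal chain goes from the minimum element to a maximal element via cover relations.
Counting all min-to-max paths in the cover graph.
Total maximal chains: 6


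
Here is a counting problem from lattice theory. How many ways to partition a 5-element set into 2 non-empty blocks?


S(n,k) = k*S(n-1,k) + S(n-1,k-1).
S(4,2) = 7, S(4,1) = 1
S(5,2) = 2*7 + 1 = 14 + 1
S(5,2) = 15


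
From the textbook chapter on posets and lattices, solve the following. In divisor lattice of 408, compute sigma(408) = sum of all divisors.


sigma(n) = sum of divisors.
Divisors of 408: [1, 2, 3, 4, 6, 8, 12, 17, 24, 34, 51, 68, 102, 136, 204, 408]
Sum = 1080


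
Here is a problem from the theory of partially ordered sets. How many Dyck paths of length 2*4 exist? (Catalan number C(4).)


C(n) = C(2n, n) / (n+1).
C(8, 4) = 70
C(4) = 70 / 5 = 14


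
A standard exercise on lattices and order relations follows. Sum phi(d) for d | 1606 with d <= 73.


Divisors of 1606 up to 73: [1, 2, 11, 22, 73]
phi values: [1, 1, 10, 10, 72]
Sum = 94
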